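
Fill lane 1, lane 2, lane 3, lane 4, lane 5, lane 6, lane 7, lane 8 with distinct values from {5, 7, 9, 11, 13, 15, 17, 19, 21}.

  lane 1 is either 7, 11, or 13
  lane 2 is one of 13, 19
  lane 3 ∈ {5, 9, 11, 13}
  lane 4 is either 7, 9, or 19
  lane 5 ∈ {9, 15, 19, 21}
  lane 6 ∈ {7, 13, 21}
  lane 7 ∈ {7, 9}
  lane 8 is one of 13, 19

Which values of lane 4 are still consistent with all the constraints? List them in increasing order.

The 8 variables together cover exactly {5, 7, 9, 11, 13, 15, 19, 21} — 8 values for 8 variables — and 5 appears only in lane 3's list, so lane 3 = 5.
The 7 still-open variables together cover exactly {7, 9, 11, 13, 15, 19, 21} — 7 values for 7 variables — and 11 appears only in lane 1's list, so lane 1 = 11.
The 6 still-open variables draw from only 6 values {7, 9, 13, 15, 19, 21}, so each is used; only lane 5 can be 15, hence lane 5 = 15.
The 5 still-open variables together cover exactly {7, 9, 13, 19, 21} — 5 values for 5 variables — and 21 appears only in lane 6's list, so lane 6 = 21.
lane 2 and lane 8 share exactly the 2 values {13, 19}; by pigeonhole those values go to them, so strike 13, 19 from lane 4.
No further eliminations apply; lane 4 can still be any of 7, 9.

7, 9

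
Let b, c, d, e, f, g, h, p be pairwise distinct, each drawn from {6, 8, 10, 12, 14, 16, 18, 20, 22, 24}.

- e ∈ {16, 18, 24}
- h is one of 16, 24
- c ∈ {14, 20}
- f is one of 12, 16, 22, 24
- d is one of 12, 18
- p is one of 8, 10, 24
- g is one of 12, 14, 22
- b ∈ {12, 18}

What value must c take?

The 2 variables b and d are confined to {12, 18}, which locks those values in; drop them from e, f, g.
e and h between them cover only {16, 24} — a naked pair. Remove those values from f, p.
f's domain is down to {22}, so f = 22. Strike 22 from g.
g has just one choice, so g = 14. Eliminate 14 elsewhere: c.
So c = 20.

20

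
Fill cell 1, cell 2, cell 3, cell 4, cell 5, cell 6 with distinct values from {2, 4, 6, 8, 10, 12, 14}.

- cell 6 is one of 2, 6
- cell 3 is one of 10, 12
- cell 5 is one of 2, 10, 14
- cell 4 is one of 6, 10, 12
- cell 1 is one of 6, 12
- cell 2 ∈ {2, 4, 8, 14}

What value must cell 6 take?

cell 1, cell 3, cell 4 between them cover only {6, 10, 12} — a naked triple. Remove those values from cell 5, cell 6.
So cell 6 = 2.

2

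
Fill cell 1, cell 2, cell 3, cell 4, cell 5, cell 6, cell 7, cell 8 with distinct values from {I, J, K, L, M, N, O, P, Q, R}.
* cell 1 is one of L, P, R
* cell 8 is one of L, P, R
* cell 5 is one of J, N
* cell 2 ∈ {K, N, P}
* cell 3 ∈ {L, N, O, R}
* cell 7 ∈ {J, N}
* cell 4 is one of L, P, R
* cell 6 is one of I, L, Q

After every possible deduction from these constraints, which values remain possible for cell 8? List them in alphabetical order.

cell 5 and cell 7 share exactly the 2 values {J, N}; by pigeonhole those values go to them, so strike J, N from cell 2, cell 3.
cell 1, cell 4, cell 8 share exactly the 3 values {L, P, R}; by pigeonhole those values go to them, so strike L, P, R from cell 2, cell 3, cell 6.
cell 2's domain is down to {K}, so cell 2 = K.
cell 3 has just one choice, so cell 3 = O.
No further eliminations apply; cell 8 can still be any of L, P, R.

L, P, R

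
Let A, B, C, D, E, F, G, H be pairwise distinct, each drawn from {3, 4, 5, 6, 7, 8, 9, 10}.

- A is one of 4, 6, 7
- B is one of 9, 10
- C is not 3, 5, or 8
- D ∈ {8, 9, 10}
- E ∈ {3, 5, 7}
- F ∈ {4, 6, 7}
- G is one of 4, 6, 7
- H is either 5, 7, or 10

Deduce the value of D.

8

The 8 variables together cover exactly {3, 4, 5, 6, 7, 8, 9, 10} — 8 values for 8 variables — and 3 appears only in E's list, so E = 3.
The 7 still-open variables together cover exactly {4, 5, 6, 7, 8, 9, 10} — 7 values for 7 variables — and 5 appears only in H's list, so H = 5.
The 6 still-open variables together cover exactly {4, 6, 7, 8, 9, 10} — 6 values for 6 variables — and 8 appears only in D's list, so D = 8.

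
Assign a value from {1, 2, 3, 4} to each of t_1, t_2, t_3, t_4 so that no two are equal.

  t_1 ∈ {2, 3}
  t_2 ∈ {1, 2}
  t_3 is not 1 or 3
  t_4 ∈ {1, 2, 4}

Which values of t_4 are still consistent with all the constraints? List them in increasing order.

1, 2, 4

The 4 variables draw from only 4 values {1, 2, 3, 4}, so each is used; only t_1 can be 3, hence t_1 = 3.
No further eliminations apply; t_4 can still be any of 1, 2, 4.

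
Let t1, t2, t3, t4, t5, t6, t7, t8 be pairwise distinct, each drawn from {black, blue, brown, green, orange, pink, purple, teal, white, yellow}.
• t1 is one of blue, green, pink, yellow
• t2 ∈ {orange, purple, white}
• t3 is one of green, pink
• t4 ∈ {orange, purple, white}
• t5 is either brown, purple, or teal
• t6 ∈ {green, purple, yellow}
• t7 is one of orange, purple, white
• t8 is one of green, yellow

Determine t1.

t2, t4, t7 between them cover only {orange, purple, white} — a naked triple. Remove those values from t5, t6.
The 2 variables t6 and t8 are confined to {green, yellow}, which locks those values in; drop them from t1, t3.
t3's domain is down to {pink}, so t3 = pink. Strike pink from t1.
So t1 = blue.

blue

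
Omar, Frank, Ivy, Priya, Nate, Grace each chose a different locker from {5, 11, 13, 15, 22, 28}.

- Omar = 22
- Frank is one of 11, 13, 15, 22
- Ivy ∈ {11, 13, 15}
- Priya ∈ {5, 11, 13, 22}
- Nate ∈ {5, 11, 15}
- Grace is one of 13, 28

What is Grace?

28

Omar must be 22 (only option left). So Frank, Priya can't be 22.
The 5 still-open variables together cover exactly {5, 11, 13, 15, 28} — 5 values for 5 variables — and 28 appears only in Grace's list, so Grace = 28.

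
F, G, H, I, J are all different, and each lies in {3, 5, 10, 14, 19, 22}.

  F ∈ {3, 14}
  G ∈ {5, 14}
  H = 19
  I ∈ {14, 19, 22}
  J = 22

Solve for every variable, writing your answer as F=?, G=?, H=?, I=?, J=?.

H has just one choice, so H = 19. Strike 19 from I.
J must be 22 (only option left). Remove 22 from I.
I's domain is down to {14}, so I = 14. Eliminate 14 elsewhere: F, G.
F has just one choice, so F = 3.
That leaves G = 5.

F=3, G=5, H=19, I=14, J=22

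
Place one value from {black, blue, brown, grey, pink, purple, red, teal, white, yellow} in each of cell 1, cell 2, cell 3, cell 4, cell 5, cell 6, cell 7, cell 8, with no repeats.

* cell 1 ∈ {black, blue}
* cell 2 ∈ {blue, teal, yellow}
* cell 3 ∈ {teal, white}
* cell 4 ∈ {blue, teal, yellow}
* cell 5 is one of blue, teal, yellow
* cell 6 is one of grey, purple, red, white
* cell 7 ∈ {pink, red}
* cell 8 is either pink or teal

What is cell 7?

The 3 variables cell 2, cell 4, cell 5 are confined to {blue, teal, yellow}, which locks those values in; drop them from cell 1, cell 3, cell 8.
cell 1 must be black (only option left).
cell 3 has just one choice, so cell 3 = white. Remove white from cell 6.
cell 8 has just one choice, so cell 8 = pink. Remove pink from cell 7.
So cell 7 = red.

red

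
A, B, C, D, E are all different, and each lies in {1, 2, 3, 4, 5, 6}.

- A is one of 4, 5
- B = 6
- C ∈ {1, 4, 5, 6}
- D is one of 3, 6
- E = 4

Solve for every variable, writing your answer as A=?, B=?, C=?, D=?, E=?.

A=5, B=6, C=1, D=3, E=4

B has just one choice, so B = 6. Strike 6 from C, D.
D has just one choice, so D = 3.
E must be 4 (only option left). Remove 4 from A, C.
A must be 5 (only option left). Remove 5 from C.
C must be 1 (only option left).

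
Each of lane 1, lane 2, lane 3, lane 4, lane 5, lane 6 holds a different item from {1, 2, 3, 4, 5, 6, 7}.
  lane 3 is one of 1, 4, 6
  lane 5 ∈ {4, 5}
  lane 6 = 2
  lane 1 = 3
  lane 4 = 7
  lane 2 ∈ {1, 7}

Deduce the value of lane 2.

1

lane 1 must be 3 (only option left).
lane 4 must be 7 (only option left). Remove 7 from lane 2.
So lane 2 = 1.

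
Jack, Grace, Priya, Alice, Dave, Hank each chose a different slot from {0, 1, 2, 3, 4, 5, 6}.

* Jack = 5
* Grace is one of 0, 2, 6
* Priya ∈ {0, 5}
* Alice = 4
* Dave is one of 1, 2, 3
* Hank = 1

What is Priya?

Jack has just one choice, so Jack = 5. So Priya can't be 5.
So Priya = 0.

0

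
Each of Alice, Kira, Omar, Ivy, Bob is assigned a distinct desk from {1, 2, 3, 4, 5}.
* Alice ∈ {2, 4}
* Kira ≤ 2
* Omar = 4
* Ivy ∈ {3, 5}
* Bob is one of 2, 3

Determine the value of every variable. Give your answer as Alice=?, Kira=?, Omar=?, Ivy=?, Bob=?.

Alice=2, Kira=1, Omar=4, Ivy=5, Bob=3

Omar's domain is down to {4}, so Omar = 4. So Alice can't be 4.
Alice's domain is down to {2}, so Alice = 2. So Kira, Bob can't be 2.
Kira must be 1 (only option left).
Bob must be 3 (only option left). Remove 3 from Ivy.
That leaves Ivy = 5.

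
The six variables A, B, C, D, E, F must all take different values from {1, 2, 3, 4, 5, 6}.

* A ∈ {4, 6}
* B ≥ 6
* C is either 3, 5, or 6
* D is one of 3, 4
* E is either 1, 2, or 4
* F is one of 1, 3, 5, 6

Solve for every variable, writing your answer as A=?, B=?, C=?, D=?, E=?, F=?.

B's domain is down to {6}, so B = 6. Strike 6 from A, C, F.
A's domain is down to {4}, so A = 4. So D, E can't be 4.
D has just one choice, so D = 3. Remove 3 from C, F.
C has just one choice, so C = 5. Remove 5 from F.
That leaves F = 1. Strike 1 from E.
E's domain is down to {2}, so E = 2.

A=4, B=6, C=5, D=3, E=2, F=1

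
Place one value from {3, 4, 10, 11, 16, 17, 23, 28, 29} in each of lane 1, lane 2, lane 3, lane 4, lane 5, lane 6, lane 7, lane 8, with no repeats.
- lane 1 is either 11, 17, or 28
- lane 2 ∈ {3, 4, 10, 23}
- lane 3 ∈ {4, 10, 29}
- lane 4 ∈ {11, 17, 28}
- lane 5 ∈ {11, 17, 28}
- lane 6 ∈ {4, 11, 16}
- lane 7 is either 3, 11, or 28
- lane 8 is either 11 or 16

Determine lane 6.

lane 1, lane 4, lane 5 between them cover only {11, 17, 28} — a naked triple. Remove those values from lane 6, lane 7, lane 8.
lane 7 must be 3 (only option left). Strike 3 from lane 2.
lane 8 has just one choice, so lane 8 = 16. So lane 6 can't be 16.
So lane 6 = 4.

4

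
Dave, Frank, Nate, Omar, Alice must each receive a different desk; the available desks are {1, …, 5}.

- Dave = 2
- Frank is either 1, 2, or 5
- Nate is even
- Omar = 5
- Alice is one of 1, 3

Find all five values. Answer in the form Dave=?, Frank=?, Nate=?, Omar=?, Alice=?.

Dave must be 2 (only option left). Strike 2 from Frank, Nate.
Nate has just one choice, so Nate = 4.
Omar has just one choice, so Omar = 5. Remove 5 from Frank.
Frank's domain is down to {1}, so Frank = 1. Remove 1 from Alice.
Alice must be 3 (only option left).

Dave=2, Frank=1, Nate=4, Omar=5, Alice=3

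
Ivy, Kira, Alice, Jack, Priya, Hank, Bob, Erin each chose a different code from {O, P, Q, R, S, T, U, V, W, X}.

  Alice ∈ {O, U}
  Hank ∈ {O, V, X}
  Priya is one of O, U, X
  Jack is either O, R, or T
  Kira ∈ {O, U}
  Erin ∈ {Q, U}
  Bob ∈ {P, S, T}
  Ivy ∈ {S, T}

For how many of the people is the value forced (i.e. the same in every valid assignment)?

The 2 variables Kira and Alice are confined to {O, U}, which locks those values in; drop them from Jack, Priya, Hank, Erin.
Priya has just one choice, so Priya = X. So Hank can't be X.
Hank must be V (only option left).
That leaves Erin = Q.
Determined: Priya=X, Hank=V, Erin=Q. The other people each still have more than one consistent value. That makes 3.

3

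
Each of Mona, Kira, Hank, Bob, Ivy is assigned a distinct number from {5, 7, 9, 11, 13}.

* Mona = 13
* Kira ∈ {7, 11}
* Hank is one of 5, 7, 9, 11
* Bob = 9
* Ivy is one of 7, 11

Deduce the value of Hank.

5

Mona has just one choice, so Mona = 13.
Bob must be 9 (only option left). Eliminate 9 elsewhere: Hank.
Among the 3 still-open variables, 5 fits only Hank (and all 3 values in {5, 7, 11} must be used), so Hank = 5.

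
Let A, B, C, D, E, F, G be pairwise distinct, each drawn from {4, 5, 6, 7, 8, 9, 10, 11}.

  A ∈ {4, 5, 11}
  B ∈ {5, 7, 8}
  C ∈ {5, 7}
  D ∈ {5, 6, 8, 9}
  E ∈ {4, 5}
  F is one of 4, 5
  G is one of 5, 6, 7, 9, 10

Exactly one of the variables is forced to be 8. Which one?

E and F share exactly the 2 values {4, 5}; by pigeonhole those values go to them, so strike 4, 5 from A, B, C, D, G.
A's domain is down to {11}, so A = 11.
That leaves C = 7. Eliminate 7 elsewhere: B, G.
So 8 goes to B.

B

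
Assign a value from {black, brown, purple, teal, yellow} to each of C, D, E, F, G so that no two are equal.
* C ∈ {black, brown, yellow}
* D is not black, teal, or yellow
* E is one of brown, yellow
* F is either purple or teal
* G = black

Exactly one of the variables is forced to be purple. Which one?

D

G has just one choice, so G = black. Strike black from C.
The 4 still-open variables together cover exactly {brown, purple, teal, yellow} — 4 values for 4 variables — and teal appears only in F's list, so F = teal.
The 3 still-open variables together cover exactly {brown, purple, yellow} — 3 values for 3 variables — and purple appears only in D's list, so D = purple.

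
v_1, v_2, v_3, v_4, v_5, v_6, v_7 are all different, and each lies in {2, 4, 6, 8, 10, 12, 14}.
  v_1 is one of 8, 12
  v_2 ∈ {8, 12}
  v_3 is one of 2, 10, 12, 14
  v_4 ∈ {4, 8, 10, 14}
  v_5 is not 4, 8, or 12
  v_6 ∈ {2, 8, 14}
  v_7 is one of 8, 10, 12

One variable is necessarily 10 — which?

v_7

The 7 variables draw from only 7 values {2, 4, 6, 8, 10, 12, 14}, so each is used; only v_4 can be 4, hence v_4 = 4.
The 6 still-open variables together cover exactly {2, 6, 8, 10, 12, 14} — 6 values for 6 variables — and 6 appears only in v_5's list, so v_5 = 6.
v_1 and v_2 share exactly the 2 values {8, 12}; by pigeonhole those values go to them, so strike 8, 12 from v_3, v_6, v_7.
So 10 goes to v_7.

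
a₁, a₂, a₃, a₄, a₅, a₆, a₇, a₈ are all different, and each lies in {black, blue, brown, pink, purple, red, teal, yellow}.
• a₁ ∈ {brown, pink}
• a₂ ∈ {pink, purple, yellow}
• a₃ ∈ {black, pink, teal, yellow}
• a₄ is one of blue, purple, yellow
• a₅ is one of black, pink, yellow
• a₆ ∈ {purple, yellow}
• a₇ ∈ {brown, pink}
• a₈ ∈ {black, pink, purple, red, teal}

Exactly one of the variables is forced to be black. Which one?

The 8 variables draw from only 8 values {black, blue, brown, pink, purple, red, teal, yellow}, so each is used; only a₄ can be blue, hence a₄ = blue.
The 7 still-open variables draw from only 7 values {black, brown, pink, purple, red, teal, yellow}, so each is used; only a₈ can be red, hence a₈ = red.
The 6 still-open variables together cover exactly {black, brown, pink, purple, teal, yellow} — 6 values for 6 variables — and teal appears only in a₃'s list, so a₃ = teal.
The 5 still-open variables together cover exactly {black, brown, pink, purple, yellow} — 5 values for 5 variables — and black appears only in a₅'s list, so a₅ = black.

a₅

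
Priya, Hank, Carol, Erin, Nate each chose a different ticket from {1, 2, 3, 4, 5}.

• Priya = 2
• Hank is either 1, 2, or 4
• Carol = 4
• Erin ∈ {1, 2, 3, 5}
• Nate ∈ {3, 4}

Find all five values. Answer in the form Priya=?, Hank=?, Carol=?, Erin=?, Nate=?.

Priya=2, Hank=1, Carol=4, Erin=5, Nate=3

Priya's domain is down to {2}, so Priya = 2. So Hank, Erin can't be 2.
Carol has just one choice, so Carol = 4. Eliminate 4 elsewhere: Hank, Nate.
Nate's domain is down to {3}, so Nate = 3. Strike 3 from Erin.
Hank must be 1 (only option left). So Erin can't be 1.
Erin's domain is down to {5}, so Erin = 5.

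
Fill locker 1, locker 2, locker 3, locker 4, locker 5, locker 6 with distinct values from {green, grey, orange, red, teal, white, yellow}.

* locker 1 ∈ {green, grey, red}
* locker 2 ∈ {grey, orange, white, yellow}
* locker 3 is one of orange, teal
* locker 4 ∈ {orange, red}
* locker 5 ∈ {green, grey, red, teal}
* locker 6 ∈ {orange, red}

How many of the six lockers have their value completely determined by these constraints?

1

The 2 variables locker 4 and locker 6 are confined to {orange, red}, which locks those values in; drop them from locker 1, locker 2, locker 3, locker 5.
locker 3's domain is down to {teal}, so locker 3 = teal. Strike teal from locker 5.
locker 1 and locker 5 between them cover only {green, grey} — a naked pair. Remove those values from locker 2.
Determined: locker 3=teal. The other lockers each still have more than one consistent value. That makes 1.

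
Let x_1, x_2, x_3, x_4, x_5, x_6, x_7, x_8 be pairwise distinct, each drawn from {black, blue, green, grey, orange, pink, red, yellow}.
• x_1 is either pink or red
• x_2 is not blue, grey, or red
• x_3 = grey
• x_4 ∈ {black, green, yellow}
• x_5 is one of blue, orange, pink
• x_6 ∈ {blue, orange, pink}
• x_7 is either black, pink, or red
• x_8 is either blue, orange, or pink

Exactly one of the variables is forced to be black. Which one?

x_7

x_3's domain is down to {grey}, so x_3 = grey.
The 3 variables x_5, x_6, x_8 are confined to {blue, orange, pink}, which locks those values in; drop them from x_1, x_2, x_7.
x_1's domain is down to {red}, so x_1 = red. Remove red from x_7.
So black goes to x_7.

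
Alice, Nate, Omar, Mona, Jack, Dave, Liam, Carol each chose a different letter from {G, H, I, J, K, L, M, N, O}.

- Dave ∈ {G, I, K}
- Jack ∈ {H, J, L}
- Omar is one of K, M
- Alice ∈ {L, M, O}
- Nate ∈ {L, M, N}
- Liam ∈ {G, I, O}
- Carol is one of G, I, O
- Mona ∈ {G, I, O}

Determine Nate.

Mona, Liam, Carol share exactly the 3 values {G, I, O}; by pigeonhole those values go to them, so strike G, I, O from Alice, Dave.
Dave must be K (only option left). Strike K from Omar.
Omar's domain is down to {M}, so Omar = M. Eliminate M elsewhere: Alice, Nate.
Alice's domain is down to {L}, so Alice = L. Eliminate L elsewhere: Nate, Jack.
So Nate = N.

N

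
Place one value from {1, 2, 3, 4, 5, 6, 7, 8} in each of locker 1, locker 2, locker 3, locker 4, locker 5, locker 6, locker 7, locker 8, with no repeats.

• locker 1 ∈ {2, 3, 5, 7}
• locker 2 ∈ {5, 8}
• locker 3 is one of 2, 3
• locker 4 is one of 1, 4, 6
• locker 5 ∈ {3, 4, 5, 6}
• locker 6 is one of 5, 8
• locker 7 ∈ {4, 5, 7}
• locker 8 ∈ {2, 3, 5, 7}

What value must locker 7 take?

4

The 8 variables together cover exactly {1, 2, 3, 4, 5, 6, 7, 8} — 8 values for 8 variables — and 1 appears only in locker 4's list, so locker 4 = 1.
Among the 7 still-open variables, 6 fits only locker 5 (and all 7 values in {2, 3, 4, 5, 6, 7, 8} must be used), so locker 5 = 6.
The 6 still-open variables draw from only 6 values {2, 3, 4, 5, 7, 8}, so each is used; only locker 7 can be 4, hence locker 7 = 4.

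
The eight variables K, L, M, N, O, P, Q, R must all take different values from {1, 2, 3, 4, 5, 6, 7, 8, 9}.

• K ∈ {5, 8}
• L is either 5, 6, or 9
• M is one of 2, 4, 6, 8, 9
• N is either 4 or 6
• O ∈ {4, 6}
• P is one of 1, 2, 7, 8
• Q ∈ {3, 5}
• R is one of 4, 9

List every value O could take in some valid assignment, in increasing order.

N and O share exactly the 2 values {4, 6}; by pigeonhole those values go to them, so strike 4, 6 from L, M, R.
R has just one choice, so R = 9. Eliminate 9 elsewhere: L, M.
L must be 5 (only option left). Eliminate 5 elsewhere: K, Q.
That leaves Q = 3.
K has just one choice, so K = 8. Eliminate 8 elsewhere: M, P.
M must be 2 (only option left). Remove 2 from P.
No further eliminations apply; O can still be any of 4, 6.

4, 6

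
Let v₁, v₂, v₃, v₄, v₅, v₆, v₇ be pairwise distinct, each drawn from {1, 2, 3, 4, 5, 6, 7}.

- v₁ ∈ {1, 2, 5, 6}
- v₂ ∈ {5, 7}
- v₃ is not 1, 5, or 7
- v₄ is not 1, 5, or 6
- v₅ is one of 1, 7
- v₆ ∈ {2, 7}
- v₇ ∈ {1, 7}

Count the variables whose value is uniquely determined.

3

The 2 variables v₅ and v₇ are confined to {1, 7}, which locks those values in; drop them from v₁, v₂, v₄, v₆.
v₂'s domain is down to {5}, so v₂ = 5. Eliminate 5 elsewhere: v₁.
v₆'s domain is down to {2}, so v₆ = 2. Eliminate 2 elsewhere: v₁, v₃, v₄.
That leaves v₁ = 6. Strike 6 from v₃.
Determined: v₁=6, v₂=5, v₆=2. The other variables each still have more than one consistent value. That makes 3.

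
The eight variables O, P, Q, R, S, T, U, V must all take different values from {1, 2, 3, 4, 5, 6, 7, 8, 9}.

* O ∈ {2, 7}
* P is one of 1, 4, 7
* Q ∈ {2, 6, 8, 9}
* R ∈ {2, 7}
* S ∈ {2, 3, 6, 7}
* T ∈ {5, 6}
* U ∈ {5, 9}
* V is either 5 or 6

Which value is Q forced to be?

O and R share exactly the 2 values {2, 7}; by pigeonhole those values go to them, so strike 2, 7 from P, Q, S.
T and V share exactly the 2 values {5, 6}; by pigeonhole those values go to them, so strike 5, 6 from Q, S, U.
S has just one choice, so S = 3.
That leaves U = 9. Remove 9 from Q.
So Q = 8.

8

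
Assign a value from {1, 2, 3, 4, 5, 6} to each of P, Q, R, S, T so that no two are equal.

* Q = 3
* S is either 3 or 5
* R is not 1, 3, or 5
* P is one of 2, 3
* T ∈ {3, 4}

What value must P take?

2

Q's domain is down to {3}, so Q = 3. Eliminate 3 elsewhere: P, S, T.
So P = 2.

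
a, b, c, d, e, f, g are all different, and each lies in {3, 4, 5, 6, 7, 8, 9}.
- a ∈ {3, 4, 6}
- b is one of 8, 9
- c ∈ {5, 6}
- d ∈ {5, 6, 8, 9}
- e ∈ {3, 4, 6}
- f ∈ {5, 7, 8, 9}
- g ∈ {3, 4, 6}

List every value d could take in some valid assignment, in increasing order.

8, 9

The 7 variables together cover exactly {3, 4, 5, 6, 7, 8, 9} — 7 values for 7 variables — and 7 appears only in f's list, so f = 7.
a, e, g between them cover only {3, 4, 6} — a naked triple. Remove those values from c, d.
c must be 5 (only option left). So d can't be 5.
No further eliminations apply; d can still be any of 8, 9.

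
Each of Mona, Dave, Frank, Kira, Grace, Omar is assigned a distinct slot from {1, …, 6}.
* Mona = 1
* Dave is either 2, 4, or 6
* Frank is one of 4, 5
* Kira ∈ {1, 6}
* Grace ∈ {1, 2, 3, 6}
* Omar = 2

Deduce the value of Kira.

Mona's domain is down to {1}, so Mona = 1. Strike 1 from Kira, Grace.
So Kira = 6.

6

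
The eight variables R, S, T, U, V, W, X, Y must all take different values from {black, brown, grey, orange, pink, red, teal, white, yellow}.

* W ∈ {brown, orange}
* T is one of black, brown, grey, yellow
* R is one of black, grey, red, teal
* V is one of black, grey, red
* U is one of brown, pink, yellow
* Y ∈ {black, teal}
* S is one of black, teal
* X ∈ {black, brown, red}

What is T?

yellow

Among the 8 variables, orange fits only W (and all 8 values in {black, brown, grey, orange, pink, red, teal, yellow} must be used), so W = orange.
The 7 still-open variables together cover exactly {black, brown, grey, pink, red, teal, yellow} — 7 values for 7 variables — and pink appears only in U's list, so U = pink.
Among the 6 still-open variables, yellow fits only T (and all 6 values in {black, brown, grey, red, teal, yellow} must be used), so T = yellow.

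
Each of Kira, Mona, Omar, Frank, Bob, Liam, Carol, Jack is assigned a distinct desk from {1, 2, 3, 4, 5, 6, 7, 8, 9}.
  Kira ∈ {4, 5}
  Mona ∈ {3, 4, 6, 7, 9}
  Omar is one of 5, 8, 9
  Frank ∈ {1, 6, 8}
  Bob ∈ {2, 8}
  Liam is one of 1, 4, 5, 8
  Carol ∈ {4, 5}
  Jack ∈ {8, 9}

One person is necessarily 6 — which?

Frank

Kira and Carol share exactly the 2 values {4, 5}; by pigeonhole those values go to them, so strike 4, 5 from Mona, Omar, Liam.
The 2 variables Omar and Jack are confined to {8, 9}, which locks those values in; drop them from Mona, Frank, Bob, Liam.
Bob has just one choice, so Bob = 2.
Liam has just one choice, so Liam = 1. Remove 1 from Frank.
So 6 goes to Frank.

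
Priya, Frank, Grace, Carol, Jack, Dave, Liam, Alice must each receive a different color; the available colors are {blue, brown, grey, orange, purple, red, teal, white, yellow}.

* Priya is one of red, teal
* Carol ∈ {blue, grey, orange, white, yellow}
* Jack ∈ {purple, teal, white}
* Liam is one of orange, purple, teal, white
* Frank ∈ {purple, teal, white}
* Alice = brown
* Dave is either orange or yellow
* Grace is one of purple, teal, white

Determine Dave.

yellow

Alice has just one choice, so Alice = brown.
The 3 variables Frank, Grace, Jack are confined to {purple, teal, white}, which locks those values in; drop them from Priya, Carol, Liam.
Priya's domain is down to {red}, so Priya = red.
Liam's domain is down to {orange}, so Liam = orange. Eliminate orange elsewhere: Carol, Dave.
So Dave = yellow.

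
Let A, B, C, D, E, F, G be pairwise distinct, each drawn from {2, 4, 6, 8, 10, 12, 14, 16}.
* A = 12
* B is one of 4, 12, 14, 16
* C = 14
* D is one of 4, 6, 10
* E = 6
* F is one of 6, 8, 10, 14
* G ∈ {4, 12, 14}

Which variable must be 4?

A's domain is down to {12}, so A = 12. Remove 12 from B, G.
C has just one choice, so C = 14. Remove 14 from B, F, G.

G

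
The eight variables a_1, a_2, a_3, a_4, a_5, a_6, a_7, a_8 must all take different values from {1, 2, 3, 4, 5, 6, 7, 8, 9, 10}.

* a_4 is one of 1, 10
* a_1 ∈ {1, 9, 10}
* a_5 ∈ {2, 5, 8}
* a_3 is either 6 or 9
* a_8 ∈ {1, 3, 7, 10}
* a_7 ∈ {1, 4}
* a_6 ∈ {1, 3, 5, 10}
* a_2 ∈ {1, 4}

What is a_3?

The 2 variables a_2 and a_7 are confined to {1, 4}, which locks those values in; drop them from a_1, a_4, a_6, a_8.
a_4 has just one choice, so a_4 = 10. Remove 10 from a_1, a_6, a_8.
a_1 must be 9 (only option left). Remove 9 from a_3.
So a_3 = 6.

6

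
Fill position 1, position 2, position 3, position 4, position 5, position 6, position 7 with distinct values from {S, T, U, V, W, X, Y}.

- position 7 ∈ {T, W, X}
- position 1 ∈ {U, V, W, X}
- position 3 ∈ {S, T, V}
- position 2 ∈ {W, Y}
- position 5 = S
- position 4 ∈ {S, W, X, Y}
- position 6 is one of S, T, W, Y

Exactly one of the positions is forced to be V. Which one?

position 5's domain is down to {S}, so position 5 = S. So position 3, position 4, position 6 can't be S.
The 6 still-open variables together cover exactly {T, U, V, W, X, Y} — 6 values for 6 variables — and U appears only in position 1's list, so position 1 = U.
The 5 still-open variables draw from only 5 values {T, V, W, X, Y}, so each is used; only position 3 can be V, hence position 3 = V.

position 3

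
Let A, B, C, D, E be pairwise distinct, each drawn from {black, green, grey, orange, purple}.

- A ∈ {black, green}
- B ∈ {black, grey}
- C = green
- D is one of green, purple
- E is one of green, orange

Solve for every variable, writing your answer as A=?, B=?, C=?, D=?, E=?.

A=black, B=grey, C=green, D=purple, E=orange

C's domain is down to {green}, so C = green. Eliminate green elsewhere: A, D, E.
D's domain is down to {purple}, so D = purple.
E must be orange (only option left).
A must be black (only option left). Strike black from B.
That leaves B = grey.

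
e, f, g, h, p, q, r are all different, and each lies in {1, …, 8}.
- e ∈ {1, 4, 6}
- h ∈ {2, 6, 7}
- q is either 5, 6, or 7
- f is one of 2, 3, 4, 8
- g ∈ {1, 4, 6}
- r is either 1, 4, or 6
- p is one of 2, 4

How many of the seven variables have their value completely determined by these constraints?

e, g, r between them cover only {1, 4, 6} — a naked triple. Remove those values from f, h, p, q.
p's domain is down to {2}, so p = 2. Remove 2 from f, h.
h has just one choice, so h = 7. Eliminate 7 elsewhere: q.
q has just one choice, so q = 5.
Determined: h=7, p=2, q=5. The other variables each still have more than one consistent value. That makes 3.

3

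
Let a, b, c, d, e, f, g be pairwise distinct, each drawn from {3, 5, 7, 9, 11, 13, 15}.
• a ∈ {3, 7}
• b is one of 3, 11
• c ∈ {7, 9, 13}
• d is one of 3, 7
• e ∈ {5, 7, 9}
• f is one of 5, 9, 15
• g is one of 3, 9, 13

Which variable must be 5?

Among the 7 variables, 11 fits only b (and all 7 values in {3, 5, 7, 9, 11, 13, 15} must be used), so b = 11.
Among the 6 still-open variables, 15 fits only f (and all 6 values in {3, 5, 7, 9, 13, 15} must be used), so f = 15.
The 5 still-open variables draw from only 5 values {3, 5, 7, 9, 13}, so each is used; only e can be 5, hence e = 5.

e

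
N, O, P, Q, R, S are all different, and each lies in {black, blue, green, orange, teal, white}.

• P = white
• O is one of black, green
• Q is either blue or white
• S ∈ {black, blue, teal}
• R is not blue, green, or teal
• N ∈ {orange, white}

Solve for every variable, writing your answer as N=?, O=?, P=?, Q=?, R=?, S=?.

P must be white (only option left). Eliminate white elsewhere: N, Q, R.
Q has just one choice, so Q = blue. Eliminate blue elsewhere: S.
N must be orange (only option left). Strike orange from R.
R's domain is down to {black}, so R = black. So O, S can't be black.
S must be teal (only option left).
O's domain is down to {green}, so O = green.

N=orange, O=green, P=white, Q=blue, R=black, S=teal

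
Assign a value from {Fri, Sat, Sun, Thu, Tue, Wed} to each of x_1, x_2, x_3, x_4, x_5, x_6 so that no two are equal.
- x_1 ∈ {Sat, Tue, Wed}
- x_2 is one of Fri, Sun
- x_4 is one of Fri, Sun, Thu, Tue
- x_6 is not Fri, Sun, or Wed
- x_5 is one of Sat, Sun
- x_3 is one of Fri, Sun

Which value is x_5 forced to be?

Sat

The 6 variables draw from only 6 values {Fri, Sat, Sun, Thu, Tue, Wed}, so each is used; only x_1 can be Wed, hence x_1 = Wed.
x_2 and x_3 between them cover only {Fri, Sun} — a naked pair. Remove those values from x_4, x_5.
So x_5 = Sat.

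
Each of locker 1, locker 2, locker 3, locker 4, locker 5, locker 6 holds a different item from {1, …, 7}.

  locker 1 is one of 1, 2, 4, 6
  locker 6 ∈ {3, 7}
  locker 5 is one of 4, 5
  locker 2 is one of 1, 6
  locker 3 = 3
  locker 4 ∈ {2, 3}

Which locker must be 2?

locker 3 has just one choice, so locker 3 = 3. Remove 3 from locker 4, locker 6.
So 2 goes to locker 4.

locker 4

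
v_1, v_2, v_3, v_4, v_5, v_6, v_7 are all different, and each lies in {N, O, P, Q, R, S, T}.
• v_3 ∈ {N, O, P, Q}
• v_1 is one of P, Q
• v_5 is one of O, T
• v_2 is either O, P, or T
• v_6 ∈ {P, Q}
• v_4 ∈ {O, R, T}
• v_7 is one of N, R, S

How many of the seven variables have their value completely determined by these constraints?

The 7 variables together cover exactly {N, O, P, Q, R, S, T} — 7 values for 7 variables — and S appears only in v_7's list, so v_7 = S.
The 6 still-open variables draw from only 6 values {N, O, P, Q, R, T}, so each is used; only v_3 can be N, hence v_3 = N.
The 5 still-open variables draw from only 5 values {O, P, Q, R, T}, so each is used; only v_4 can be R, hence v_4 = R.
v_1 and v_6 share exactly the 2 values {P, Q}; by pigeonhole those values go to them, so strike P, Q from v_2.
Determined: v_3=N, v_4=R, v_7=S. The other variables each still have more than one consistent value. That makes 3.

3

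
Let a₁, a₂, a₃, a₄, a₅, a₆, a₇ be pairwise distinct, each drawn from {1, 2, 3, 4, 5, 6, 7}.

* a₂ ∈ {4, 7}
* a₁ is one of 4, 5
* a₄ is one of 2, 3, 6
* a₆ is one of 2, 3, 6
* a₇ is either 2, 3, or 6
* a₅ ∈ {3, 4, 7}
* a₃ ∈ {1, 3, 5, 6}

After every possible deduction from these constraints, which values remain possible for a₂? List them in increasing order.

4, 7

Among the 7 variables, 1 fits only a₃ (and all 7 values in {1, 2, 3, 4, 5, 6, 7} must be used), so a₃ = 1.
The 6 still-open variables together cover exactly {2, 3, 4, 5, 6, 7} — 6 values for 6 variables — and 5 appears only in a₁'s list, so a₁ = 5.
a₄, a₆, a₇ share exactly the 3 values {2, 3, 6}; by pigeonhole those values go to them, so strike 2, 3, 6 from a₅.
No further eliminations apply; a₂ can still be any of 4, 7.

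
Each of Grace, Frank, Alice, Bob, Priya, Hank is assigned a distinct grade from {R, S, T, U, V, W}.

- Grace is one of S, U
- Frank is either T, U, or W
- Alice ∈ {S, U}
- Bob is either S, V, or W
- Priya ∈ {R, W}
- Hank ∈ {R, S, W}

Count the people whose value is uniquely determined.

2

The 6 variables together cover exactly {R, S, T, U, V, W} — 6 values for 6 variables — and T appears only in Frank's list, so Frank = T.
The 5 still-open variables together cover exactly {R, S, U, V, W} — 5 values for 5 variables — and V appears only in Bob's list, so Bob = V.
Grace and Alice share exactly the 2 values {S, U}; by pigeonhole those values go to them, so strike S, U from Hank.
Determined: Frank=T, Bob=V. The other people each still have more than one consistent value. That makes 2.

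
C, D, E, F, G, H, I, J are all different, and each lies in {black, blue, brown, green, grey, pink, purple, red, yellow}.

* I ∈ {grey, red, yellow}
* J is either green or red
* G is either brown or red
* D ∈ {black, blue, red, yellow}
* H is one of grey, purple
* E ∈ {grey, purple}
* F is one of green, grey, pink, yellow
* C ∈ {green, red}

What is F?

C and J between them cover only {green, red} — a naked pair. Remove those values from D, F, G, I.
G's domain is down to {brown}, so G = brown.
E and H between them cover only {grey, purple} — a naked pair. Remove those values from F, I.
I has just one choice, so I = yellow. Strike yellow from D, F.
So F = pink.

pink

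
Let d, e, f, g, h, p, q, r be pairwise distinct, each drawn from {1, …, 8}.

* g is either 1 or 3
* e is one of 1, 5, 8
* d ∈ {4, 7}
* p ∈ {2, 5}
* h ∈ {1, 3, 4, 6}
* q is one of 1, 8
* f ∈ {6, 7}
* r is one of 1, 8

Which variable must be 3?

g

The 8 variables draw from only 8 values {1, 2, 3, 4, 5, 6, 7, 8}, so each is used; only p can be 2, hence p = 2.
The 7 still-open variables draw from only 7 values {1, 3, 4, 5, 6, 7, 8}, so each is used; only e can be 5, hence e = 5.
q and r between them cover only {1, 8} — a naked pair. Remove those values from g, h.
So 3 goes to g.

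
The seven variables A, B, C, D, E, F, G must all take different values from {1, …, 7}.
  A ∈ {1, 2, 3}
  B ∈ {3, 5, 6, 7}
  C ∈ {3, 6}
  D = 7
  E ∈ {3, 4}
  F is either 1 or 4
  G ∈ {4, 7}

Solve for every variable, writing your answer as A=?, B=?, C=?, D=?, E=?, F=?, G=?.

D's domain is down to {7}, so D = 7. Strike 7 from B, G.
That leaves G = 4. Strike 4 from E, F.
E has just one choice, so E = 3. So A, B, C can't be 3.
F has just one choice, so F = 1. Eliminate 1 elsewhere: A.
A has just one choice, so A = 2.
C must be 6 (only option left). So B can't be 6.
B has just one choice, so B = 5.

A=2, B=5, C=6, D=7, E=3, F=1, G=4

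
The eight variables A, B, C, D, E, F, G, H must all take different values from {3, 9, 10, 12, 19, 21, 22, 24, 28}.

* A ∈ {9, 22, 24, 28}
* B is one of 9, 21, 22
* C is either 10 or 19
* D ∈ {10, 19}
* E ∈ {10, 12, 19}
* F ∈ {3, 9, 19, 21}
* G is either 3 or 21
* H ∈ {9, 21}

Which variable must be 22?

C and D share exactly the 2 values {10, 19}; by pigeonhole those values go to them, so strike 10, 19 from E, F.
E has just one choice, so E = 12.
F, G, H share exactly the 3 values {3, 9, 21}; by pigeonhole those values go to them, so strike 3, 9, 21 from A, B.
So 22 goes to B.

B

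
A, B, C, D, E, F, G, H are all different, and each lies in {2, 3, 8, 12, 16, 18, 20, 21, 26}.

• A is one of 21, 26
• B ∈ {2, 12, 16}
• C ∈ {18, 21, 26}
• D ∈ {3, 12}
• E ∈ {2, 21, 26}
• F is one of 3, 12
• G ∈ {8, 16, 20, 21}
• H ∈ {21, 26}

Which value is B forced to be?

A and H share exactly the 2 values {21, 26}; by pigeonhole those values go to them, so strike 21, 26 from C, E, G.
C must be 18 (only option left).
E must be 2 (only option left). So B can't be 2.
D and F between them cover only {3, 12} — a naked pair. Remove those values from B.
So B = 16.

16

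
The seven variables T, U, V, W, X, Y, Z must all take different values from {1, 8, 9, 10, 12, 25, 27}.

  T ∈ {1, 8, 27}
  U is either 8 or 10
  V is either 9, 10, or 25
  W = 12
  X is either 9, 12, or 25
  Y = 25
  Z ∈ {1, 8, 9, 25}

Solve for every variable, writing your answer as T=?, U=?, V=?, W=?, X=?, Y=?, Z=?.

W has just one choice, so W = 12. Eliminate 12 elsewhere: X.
That leaves Y = 25. So V, X, Z can't be 25.
That leaves X = 9. Strike 9 from V, Z.
V's domain is down to {10}, so V = 10. Remove 10 from U.
U's domain is down to {8}, so U = 8. Strike 8 from T, Z.
Z's domain is down to {1}, so Z = 1. Remove 1 from T.
T must be 27 (only option left).

T=27, U=8, V=10, W=12, X=9, Y=25, Z=1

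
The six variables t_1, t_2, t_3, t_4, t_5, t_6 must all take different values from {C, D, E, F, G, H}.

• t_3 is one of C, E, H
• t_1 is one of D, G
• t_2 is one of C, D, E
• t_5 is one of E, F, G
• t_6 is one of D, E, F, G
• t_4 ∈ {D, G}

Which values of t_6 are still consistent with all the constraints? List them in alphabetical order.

Among the 6 variables, H fits only t_3 (and all 6 values in {C, D, E, F, G, H} must be used), so t_3 = H.
Among the 5 still-open variables, C fits only t_2 (and all 5 values in {C, D, E, F, G} must be used), so t_2 = C.
t_1 and t_4 share exactly the 2 values {D, G}; by pigeonhole those values go to them, so strike D, G from t_5, t_6.
No further eliminations apply; t_6 can still be any of E, F.

E, F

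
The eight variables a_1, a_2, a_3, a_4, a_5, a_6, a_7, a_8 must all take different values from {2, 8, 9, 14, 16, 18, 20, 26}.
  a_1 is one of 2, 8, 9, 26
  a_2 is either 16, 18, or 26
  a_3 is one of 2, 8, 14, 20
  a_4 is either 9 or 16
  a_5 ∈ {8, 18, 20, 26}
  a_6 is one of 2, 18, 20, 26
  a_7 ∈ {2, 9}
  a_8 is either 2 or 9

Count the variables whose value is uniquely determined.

2

The 8 variables together cover exactly {2, 8, 9, 14, 16, 18, 20, 26} — 8 values for 8 variables — and 14 appears only in a_3's list, so a_3 = 14.
a_7 and a_8 share exactly the 2 values {2, 9}; by pigeonhole those values go to them, so strike 2, 9 from a_1, a_4, a_6.
a_4 must be 16 (only option left). Remove 16 from a_2.
Determined: a_3=14, a_4=16. The other variables each still have more than one consistent value. That makes 2.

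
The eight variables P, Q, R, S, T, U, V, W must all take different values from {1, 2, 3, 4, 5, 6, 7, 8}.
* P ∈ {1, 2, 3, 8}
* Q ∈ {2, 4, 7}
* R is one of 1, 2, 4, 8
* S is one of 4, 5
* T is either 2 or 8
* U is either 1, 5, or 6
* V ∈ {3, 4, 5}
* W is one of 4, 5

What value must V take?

Among the 8 variables, 6 fits only U (and all 8 values in {1, 2, 3, 4, 5, 6, 7, 8} must be used), so U = 6.
The 7 still-open variables together cover exactly {1, 2, 3, 4, 5, 7, 8} — 7 values for 7 variables — and 7 appears only in Q's list, so Q = 7.
The 2 variables S and W are confined to {4, 5}, which locks those values in; drop them from R, V.
So V = 3.

3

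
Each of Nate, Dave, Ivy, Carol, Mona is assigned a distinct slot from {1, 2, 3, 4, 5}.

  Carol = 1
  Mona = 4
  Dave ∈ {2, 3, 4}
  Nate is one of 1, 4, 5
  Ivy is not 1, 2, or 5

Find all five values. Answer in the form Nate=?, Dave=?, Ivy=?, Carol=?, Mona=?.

Nate=5, Dave=2, Ivy=3, Carol=1, Mona=4

Carol's domain is down to {1}, so Carol = 1. Strike 1 from Nate.
Mona's domain is down to {4}, so Mona = 4. Remove 4 from Nate, Dave, Ivy.
Nate must be 5 (only option left).
Ivy has just one choice, so Ivy = 3. Strike 3 from Dave.
Dave must be 2 (only option left).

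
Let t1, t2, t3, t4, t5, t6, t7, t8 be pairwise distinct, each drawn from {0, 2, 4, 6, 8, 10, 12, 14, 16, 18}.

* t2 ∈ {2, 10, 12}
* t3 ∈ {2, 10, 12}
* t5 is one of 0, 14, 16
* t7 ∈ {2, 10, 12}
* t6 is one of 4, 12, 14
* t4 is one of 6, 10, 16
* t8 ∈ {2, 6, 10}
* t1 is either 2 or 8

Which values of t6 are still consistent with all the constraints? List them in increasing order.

4, 14

The 3 variables t2, t3, t7 are confined to {2, 10, 12}, which locks those values in; drop them from t1, t4, t6, t8.
t1 must be 8 (only option left).
That leaves t8 = 6. Eliminate 6 elsewhere: t4.
t4's domain is down to {16}, so t4 = 16. Eliminate 16 elsewhere: t5.
No further eliminations apply; t6 can still be any of 4, 14.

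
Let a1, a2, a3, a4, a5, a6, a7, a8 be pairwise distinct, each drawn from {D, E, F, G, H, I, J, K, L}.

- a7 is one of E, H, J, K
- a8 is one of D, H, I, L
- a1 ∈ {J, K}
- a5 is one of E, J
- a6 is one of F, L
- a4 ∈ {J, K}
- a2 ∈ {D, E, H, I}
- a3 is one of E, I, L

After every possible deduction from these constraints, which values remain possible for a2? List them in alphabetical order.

D, I

Among the 8 variables, F fits only a6 (and all 8 values in {D, E, F, H, I, J, K, L} must be used), so a6 = F.
a1 and a4 between them cover only {J, K} — a naked pair. Remove those values from a5, a7.
a5 must be E (only option left). Eliminate E elsewhere: a2, a3, a7.
a7 has just one choice, so a7 = H. Remove H from a2, a8.
No further eliminations apply; a2 can still be any of D, I.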